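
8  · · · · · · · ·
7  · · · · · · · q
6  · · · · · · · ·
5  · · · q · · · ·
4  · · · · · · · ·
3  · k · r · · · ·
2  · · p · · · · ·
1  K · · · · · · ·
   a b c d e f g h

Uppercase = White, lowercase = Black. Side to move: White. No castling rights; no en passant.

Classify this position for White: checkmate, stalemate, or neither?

stalemate

White to move; white king on a1.
In check: no.
King squares — b1: attacked by Pc2; a2: attacked by Kb3; b2: attacked by Kb3.
Legal moves for White: none.
Not in check and no legal moves → stalemate.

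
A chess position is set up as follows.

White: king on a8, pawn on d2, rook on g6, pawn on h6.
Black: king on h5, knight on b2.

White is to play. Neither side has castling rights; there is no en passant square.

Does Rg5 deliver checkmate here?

After Rg5: black king on h5; in check: yes, from the white rook on g5.
Black has 3 legal replies: Kxh6, Kxg5, Kh4.
In check but a legal move exists → not checkmate.

no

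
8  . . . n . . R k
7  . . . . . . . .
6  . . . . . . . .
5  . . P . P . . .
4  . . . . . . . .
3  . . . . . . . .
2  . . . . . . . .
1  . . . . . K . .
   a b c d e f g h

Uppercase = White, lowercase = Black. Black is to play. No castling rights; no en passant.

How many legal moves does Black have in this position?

Black to move; king on h8.
In check: yes, from the white rook on g8.
Legal moves: Kxg8, Kh7.
Count: 2.

2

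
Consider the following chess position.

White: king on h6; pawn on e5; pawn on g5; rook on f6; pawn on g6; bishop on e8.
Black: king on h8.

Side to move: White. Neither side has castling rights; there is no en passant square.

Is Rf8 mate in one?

After Rf8: black king on h8; in check: yes, from the white rook on f8.
King squares — g7: attacked by Kh6; h7: attacked by Pg6; g8: attacked by Rf8.
Black has no legal moves → checkmate.

yes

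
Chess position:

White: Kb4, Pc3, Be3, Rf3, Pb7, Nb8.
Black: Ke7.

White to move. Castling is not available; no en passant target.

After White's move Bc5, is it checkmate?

After Bc5: black king on e7; in check: yes, from the white bishop on c5.
Black has 3 legal replies: Ke8, Kd8, Ke6.
In check but a legal move exists → not checkmate.

no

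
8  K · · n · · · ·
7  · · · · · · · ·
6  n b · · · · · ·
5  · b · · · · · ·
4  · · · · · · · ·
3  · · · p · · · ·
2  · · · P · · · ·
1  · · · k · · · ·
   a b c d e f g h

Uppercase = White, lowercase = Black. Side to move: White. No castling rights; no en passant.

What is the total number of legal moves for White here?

White to move; king on a8.
In check: no.
Legal moves: none.
Count: 0.

0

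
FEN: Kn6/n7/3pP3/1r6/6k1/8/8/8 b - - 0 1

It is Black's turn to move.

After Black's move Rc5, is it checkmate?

After Rc5: white king on a8; in check: no.
White is not in check, so this cannot be checkmate.

no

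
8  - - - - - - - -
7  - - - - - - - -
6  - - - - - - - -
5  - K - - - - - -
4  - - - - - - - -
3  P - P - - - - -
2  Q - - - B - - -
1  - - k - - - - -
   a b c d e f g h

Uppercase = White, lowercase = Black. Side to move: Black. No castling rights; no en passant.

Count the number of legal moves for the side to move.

0

Black to move; king on c1.
In check: no.
Legal moves: none.
Count: 0.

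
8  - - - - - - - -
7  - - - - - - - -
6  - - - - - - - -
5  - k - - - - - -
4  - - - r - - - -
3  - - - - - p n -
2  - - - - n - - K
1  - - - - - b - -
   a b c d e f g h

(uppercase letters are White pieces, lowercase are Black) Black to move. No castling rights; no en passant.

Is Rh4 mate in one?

After Rh4: white king on h2; in check: yes, from the black rook on h4.
King squares — g1: attacked by Ne2; h1: attacked by Ng3; g2: attacked by Bf1; g3: attacked by Ne2; h3: attacked by Bf1.
White has no legal moves → checkmate.

yes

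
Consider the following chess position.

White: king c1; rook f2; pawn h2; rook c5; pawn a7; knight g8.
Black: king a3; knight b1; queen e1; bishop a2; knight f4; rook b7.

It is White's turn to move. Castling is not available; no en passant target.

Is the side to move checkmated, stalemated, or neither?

neither

White to move; white king on c1.
In check: yes, from the black queen on e1.
Legal moves for White: Kc2.
White is in check but has 1 legal move → neither.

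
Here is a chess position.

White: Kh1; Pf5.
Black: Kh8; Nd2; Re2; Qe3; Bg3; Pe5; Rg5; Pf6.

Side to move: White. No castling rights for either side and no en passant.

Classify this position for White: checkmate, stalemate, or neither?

stalemate

White to move; white king on h1.
In check: no.
King squares — g1: attacked by Qe3; g2: attacked by Re2; h2: attacked by Re2.
Legal moves for White: none.
Not in check and no legal moves → stalemate.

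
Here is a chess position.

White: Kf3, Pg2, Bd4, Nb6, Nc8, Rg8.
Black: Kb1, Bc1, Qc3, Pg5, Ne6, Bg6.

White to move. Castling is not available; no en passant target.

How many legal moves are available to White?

White to move; king on f3.
In check: yes, from the black queen on c3.
Legal moves: Kg4, Kf2, Ke2, Be3, Bxc3.
Count: 5.

5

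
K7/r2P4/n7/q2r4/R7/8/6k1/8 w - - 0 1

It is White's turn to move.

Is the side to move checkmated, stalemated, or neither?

neither

White to move; white king on a8.
In check: yes, from the black rook on a7.
King squares — a7: available; b7: attacked by Ra7; b8: attacked by Na6.
Legal moves for White: Kxa7.
White is in check but has 1 legal move → neither.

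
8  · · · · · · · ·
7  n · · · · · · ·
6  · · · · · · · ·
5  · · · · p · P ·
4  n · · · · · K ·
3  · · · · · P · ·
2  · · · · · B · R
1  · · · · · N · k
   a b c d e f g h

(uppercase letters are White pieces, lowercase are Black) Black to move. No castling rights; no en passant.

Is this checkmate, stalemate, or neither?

Black to move; black king on h1.
In check: yes, from the white rook on h2.
King squares — g1: attacked by Bf2; g2: attacked by Rh2; h2: attacked by Nf1.
Legal moves for Black: none.
In check with no legal moves → checkmate.

checkmate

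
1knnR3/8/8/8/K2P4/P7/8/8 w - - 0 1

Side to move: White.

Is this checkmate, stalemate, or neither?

White to move; white king on a4.
In check: no.
Legal moves for White: Rh8, Rg8, Rf8, Rxd8, Re7, Re6, Re5, Re4, Re3, Re2, Re1, Kb5, Ka5, Kb4, Kb3, d5.
White has 16 legal moves and is not in check → neither.

neither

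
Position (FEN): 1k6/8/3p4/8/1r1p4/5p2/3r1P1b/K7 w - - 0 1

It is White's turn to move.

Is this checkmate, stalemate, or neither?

stalemate

White to move; white king on a1.
In check: no.
King squares — b1: attacked by Rb4; a2: attacked by Rd2; b2: attacked by Rd2.
Legal moves for White: none.
Not in check and no legal moves → stalemate.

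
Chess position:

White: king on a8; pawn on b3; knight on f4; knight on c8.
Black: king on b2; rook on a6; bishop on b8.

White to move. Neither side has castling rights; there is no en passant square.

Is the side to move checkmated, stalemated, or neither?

neither

White to move; white king on a8.
In check: yes, from the black rook on a6.
King squares — a7: attacked by Ra6; b7: available; b8: available.
Legal moves for White: Kxb8, Kb7, Na7.
White is in check but has 3 legal moves → neither.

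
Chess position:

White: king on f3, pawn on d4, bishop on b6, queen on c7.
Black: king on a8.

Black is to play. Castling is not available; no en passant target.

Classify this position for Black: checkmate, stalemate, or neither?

stalemate

Black to move; black king on a8.
In check: no.
King squares — a7: attacked by Bb6; b7: attacked by Qc7; b8: attacked by Qc7.
Legal moves for Black: none.
Not in check and no legal moves → stalemate.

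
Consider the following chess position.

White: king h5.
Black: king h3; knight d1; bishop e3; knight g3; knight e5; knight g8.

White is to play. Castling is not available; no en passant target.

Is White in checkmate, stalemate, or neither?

checkmate

White to move; white king on h5.
In check: yes, from the black knight on g3.
King squares — g4: attacked by Kh3; h4: attacked by Kh3; g5: attacked by Be3; g6: attacked by Ne5; h6: attacked by Be3.
Legal moves for White: none.
In check with no legal moves → checkmate.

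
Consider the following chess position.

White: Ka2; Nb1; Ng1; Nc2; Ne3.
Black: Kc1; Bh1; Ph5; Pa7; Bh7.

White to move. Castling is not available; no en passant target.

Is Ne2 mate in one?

After Ne2: black king on c1; in check: yes, from the white knight on e2.
King squares — b1: attacked by Ka2; d1: attacked by Ne3; b2: attacked by Ka2; c2: attacked by Ne3; d2: attacked by Nb1.
Black has no legal moves → checkmate.

yes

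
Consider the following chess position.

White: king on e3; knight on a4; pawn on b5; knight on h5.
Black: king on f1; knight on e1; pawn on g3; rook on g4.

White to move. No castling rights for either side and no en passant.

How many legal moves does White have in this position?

White to move; king on e3.
In check: no.
Legal moves: Ng7, Nf6, Nf4, Nxg3+, Nb6, Nc5, Nc3, Nb2, Kd2, b6.
Count: 10.

10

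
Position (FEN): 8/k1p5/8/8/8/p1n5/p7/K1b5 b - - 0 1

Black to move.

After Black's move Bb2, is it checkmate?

yes

After Bb2: white king on a1; in check: yes, from the black bishop on b2.
King squares — b1: attacked by Pa2; a2: attacked by Nc3; b2: attacked by Pa3.
White has no legal moves → checkmate.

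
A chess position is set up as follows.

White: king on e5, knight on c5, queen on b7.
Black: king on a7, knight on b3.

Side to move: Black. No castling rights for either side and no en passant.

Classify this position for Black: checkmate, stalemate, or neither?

checkmate

Black to move; black king on a7.
In check: yes, from the white queen on b7.
King squares — a6: attacked by Nc5; b6: attacked by Qb7; b7: attacked by Nc5; a8: attacked by Qb7; b8: attacked by Qb7.
Legal moves for Black: none.
In check with no legal moves → checkmate.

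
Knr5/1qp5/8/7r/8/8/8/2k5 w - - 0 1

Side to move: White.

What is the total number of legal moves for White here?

White to move; king on a8.
In check: yes, from the black queen on b7.
Legal moves: Kxb7.
Count: 1.

1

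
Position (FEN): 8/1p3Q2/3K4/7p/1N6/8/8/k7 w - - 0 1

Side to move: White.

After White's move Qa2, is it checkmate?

After Qa2: black king on a1; in check: yes, from the white queen on a2.
King squares — b1: attacked by Qa2; a2: attacked by Nb4; b2: attacked by Qa2.
Black has no legal moves → checkmate.

yes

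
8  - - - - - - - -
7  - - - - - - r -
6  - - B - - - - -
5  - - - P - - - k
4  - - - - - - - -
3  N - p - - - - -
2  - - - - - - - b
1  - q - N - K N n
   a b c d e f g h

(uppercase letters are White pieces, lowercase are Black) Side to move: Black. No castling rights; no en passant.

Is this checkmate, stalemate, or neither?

Black to move; black king on h5.
In check: no.
Legal moves for Black include: Rg8, Rh7, Rf7+, Re7, Rd7, Rc7, Rb7, Ra7, Rg6, Rg5, Rg4, Rg3, Rg2, Rxg1+, Kh6, Kg6, Kg5, Kh4, ... (list truncated; more exist).
Black has legal moves and is not in check → neither.

neither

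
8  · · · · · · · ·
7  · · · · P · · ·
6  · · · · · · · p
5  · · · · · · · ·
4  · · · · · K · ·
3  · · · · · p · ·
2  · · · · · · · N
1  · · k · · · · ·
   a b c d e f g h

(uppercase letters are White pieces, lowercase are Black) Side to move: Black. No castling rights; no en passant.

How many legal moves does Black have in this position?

Black to move; king on c1.
In check: no.
Legal moves: Kd2, Kc2, Kb2, Kd1, Kb1, h5, f2.
Count: 7.

7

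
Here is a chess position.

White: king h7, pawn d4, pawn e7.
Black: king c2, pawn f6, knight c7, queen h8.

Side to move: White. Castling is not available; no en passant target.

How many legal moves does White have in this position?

White to move; king on h7.
In check: yes, from the black queen on h8.
Legal moves: Kxh8, Kg6.
Count: 2.

2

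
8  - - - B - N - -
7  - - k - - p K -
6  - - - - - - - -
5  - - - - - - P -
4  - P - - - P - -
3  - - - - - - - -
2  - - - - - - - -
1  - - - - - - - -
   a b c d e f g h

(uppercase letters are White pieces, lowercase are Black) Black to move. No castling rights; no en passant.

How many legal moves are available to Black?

6

Black to move; king on c7.
In check: yes, from the white bishop on d8.
Legal moves: Kxd8, Kc8, Kb8, Kb7, Kd6, Kc6.
Count: 6.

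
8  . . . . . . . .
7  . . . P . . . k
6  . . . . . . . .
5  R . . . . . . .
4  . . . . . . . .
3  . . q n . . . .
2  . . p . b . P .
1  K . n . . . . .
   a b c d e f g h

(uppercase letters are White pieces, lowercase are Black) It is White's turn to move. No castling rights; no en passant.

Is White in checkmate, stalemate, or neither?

White to move; white king on a1.
In check: yes, from the black queen on c3.
King squares — b1: attacked by Pc2; a2: attacked by Nc1; b2: attacked by Qc3.
Legal moves for White: none.
In check with no legal moves → checkmate.

checkmate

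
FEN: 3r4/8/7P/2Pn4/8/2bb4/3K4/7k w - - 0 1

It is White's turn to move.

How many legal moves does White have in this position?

3

White to move; king on d2.
In check: yes, from the black bishop on c3.
Legal moves: Kxd3, Kd1, Kc1.
Count: 3.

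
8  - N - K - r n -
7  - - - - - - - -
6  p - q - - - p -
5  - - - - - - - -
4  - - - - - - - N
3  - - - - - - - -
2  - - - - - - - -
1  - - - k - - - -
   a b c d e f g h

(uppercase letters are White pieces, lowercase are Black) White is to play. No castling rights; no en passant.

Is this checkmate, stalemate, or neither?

checkmate

White to move; white king on d8.
In check: yes, from the black rook on f8.
King squares — c7: attacked by Qc6; d7: attacked by Qc6; e7: attacked by Ng8; c8: attacked by Qc6; e8: attacked by Qc6.
Legal moves for White: none.
In check with no legal moves → checkmate.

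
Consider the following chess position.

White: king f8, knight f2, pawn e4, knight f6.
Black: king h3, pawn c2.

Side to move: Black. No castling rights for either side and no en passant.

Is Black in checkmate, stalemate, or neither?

Black to move; black king on h3.
In check: yes, from the white knight on f2.
Legal moves for Black: Kh4, Kg3, Kh2, Kg2.
Black is in check but has 4 legal moves → neither.

neither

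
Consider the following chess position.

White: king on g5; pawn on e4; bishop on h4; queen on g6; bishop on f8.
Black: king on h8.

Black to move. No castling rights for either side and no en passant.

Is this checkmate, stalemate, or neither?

stalemate

Black to move; black king on h8.
In check: no.
King squares — g7: attacked by Qg6; h7: attacked by Qg6; g8: attacked by Qg6.
Legal moves for Black: none.
Not in check and no legal moves → stalemate.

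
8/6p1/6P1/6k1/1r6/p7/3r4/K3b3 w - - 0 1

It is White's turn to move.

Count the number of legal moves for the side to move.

0

White to move; king on a1.
In check: no.
Legal moves: none.
Count: 0.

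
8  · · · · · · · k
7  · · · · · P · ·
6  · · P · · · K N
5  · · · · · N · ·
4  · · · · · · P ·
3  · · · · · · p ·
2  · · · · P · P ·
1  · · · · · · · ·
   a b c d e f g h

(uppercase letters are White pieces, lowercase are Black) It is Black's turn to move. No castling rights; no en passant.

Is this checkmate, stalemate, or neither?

Black to move; black king on h8.
In check: no.
King squares — g7: attacked by Nf5; h7: attacked by Kg6; g8: attacked by Nh6.
Legal moves for Black: none.
Not in check and no legal moves → stalemate.

stalemate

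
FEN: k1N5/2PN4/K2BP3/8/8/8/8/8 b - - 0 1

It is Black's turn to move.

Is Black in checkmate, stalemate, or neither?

stalemate

Black to move; black king on a8.
In check: no.
King squares — a7: attacked by Ka6; b7: attacked by Ka6; b8: attacked by Pc7.
Legal moves for Black: none.
Not in check and no legal moves → stalemate.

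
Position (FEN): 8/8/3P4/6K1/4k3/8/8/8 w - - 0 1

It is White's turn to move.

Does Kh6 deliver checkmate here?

no

After Kh6: black king on e4; in check: no.
Black is not in check, so this cannot be checkmate.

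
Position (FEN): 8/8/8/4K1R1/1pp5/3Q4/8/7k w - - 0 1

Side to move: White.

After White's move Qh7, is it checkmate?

yes

After Qh7: black king on h1; in check: yes, from the white queen on h7.
King squares — g1: attacked by Rg5; g2: attacked by Rg5; h2: attacked by Qh7.
Black has no legal moves → checkmate.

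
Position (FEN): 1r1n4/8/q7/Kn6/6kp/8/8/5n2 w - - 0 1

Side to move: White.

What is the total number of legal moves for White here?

2

White to move; king on a5.
In check: yes, from the black queen on a6.
Legal moves: Kxa6, Kb4.
Count: 2.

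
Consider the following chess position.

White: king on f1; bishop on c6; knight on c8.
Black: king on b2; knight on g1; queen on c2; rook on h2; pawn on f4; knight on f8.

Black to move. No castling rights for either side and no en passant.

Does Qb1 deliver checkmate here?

After Qb1: white king on f1; in check: yes, from the black queen on b1.
King squares — e1: attacked by Qb1; g1: attacked by Qb1; e2: attacked by Ng1; f2: attacked by Rh2; g2: attacked by Rh2.
White has no legal moves → checkmate.

yes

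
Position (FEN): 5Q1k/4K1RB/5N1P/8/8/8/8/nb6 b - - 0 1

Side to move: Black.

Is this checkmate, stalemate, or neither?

Black to move; black king on h8.
In check: yes, from the white queen on f8.
King squares — g7: attacked by Ph6; h7: attacked by Nf6; g8: attacked by Nf6.
Legal moves for Black: none.
In check with no legal moves → checkmate.

checkmate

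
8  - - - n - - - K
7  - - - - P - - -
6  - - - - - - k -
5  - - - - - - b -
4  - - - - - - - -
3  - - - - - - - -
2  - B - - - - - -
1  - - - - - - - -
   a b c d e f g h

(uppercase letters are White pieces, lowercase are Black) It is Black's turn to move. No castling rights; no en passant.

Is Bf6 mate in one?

no

After Bf6: white king on h8; in check: yes, from the black bishop on f6.
White has 2 legal replies: Kg8, Bxf6.
In check but a legal move exists → not checkmate.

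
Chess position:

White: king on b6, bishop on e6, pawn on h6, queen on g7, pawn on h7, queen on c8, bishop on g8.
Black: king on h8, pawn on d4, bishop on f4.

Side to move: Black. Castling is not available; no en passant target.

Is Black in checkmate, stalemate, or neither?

Black to move; black king on h8.
In check: yes, from the white queen on g7.
King squares — g7: attacked by Ph6; h7: attacked by Qg7; g8: attacked by Be6.
Legal moves for Black: none.
In check with no legal moves → checkmate.

checkmate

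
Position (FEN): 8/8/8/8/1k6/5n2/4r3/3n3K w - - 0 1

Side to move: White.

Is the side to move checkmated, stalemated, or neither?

White to move; white king on h1.
In check: no.
King squares — g1: attacked by Nf3; g2: attacked by Re2; h2: attacked by Re2.
Legal moves for White: none.
Not in check and no legal moves → stalemate.

stalemate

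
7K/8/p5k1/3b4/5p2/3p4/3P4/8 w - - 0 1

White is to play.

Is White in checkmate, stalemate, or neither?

stalemate

White to move; white king on h8.
In check: no.
King squares — g7: attacked by Kg6; h7: attacked by Kg6; g8: attacked by Bd5.
Legal moves for White: none.
Not in check and no legal moves → stalemate.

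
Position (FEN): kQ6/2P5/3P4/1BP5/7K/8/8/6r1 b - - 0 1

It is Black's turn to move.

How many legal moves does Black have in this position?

Black to move; king on a8.
In check: yes, from the white queen on b8.
Legal moves: none.
Count: 0.

0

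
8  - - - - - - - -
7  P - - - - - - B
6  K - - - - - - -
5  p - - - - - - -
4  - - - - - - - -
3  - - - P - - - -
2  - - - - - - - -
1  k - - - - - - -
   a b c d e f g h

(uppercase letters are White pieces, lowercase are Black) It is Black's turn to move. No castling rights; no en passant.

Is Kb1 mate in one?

no

After Kb1: white king on a6; in check: no.
White is not in check, so this cannot be checkmate.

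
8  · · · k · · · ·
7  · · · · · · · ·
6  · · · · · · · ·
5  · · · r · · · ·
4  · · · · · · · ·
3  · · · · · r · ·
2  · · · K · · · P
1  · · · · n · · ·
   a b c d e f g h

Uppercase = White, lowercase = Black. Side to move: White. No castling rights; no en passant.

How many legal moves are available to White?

3

White to move; king on d2.
In check: yes, from the black rook on d5.
Legal moves: Ke2, Kxe1, Kc1.
Count: 3.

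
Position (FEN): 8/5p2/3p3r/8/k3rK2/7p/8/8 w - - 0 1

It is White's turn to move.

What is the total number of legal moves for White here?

5

White to move; king on f4.
In check: yes, from the black rook on e4.
Legal moves: Kg5, Kf5, Kxe4, Kg3, Kf3.
Count: 5.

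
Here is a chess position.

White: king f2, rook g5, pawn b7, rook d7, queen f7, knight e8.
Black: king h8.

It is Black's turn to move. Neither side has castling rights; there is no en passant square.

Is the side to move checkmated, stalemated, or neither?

Black to move; black king on h8.
In check: no.
King squares — g7: attacked by Rg5; h7: attacked by Qf7; g8: attacked by Rg5.
Legal moves for Black: none.
Not in check and no legal moves → stalemate.

stalemate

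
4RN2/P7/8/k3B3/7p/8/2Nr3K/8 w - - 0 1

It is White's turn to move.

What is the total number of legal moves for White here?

3

White to move; king on h2.
In check: yes, from the black rook on d2.
Legal moves: Kh3, Kh1, Kg1.
Count: 3.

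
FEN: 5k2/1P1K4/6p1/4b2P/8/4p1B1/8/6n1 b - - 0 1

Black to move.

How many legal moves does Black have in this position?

Black to move; king on f8.
In check: no.
Legal moves: Kg8, Kg7, Kf7, Bh8, Bb8, Bg7, Bc7, Bf6, Bd6, Bf4, Bd4, Bxg3, Bc3, Bb2, Ba1, Nh3, Nf3, Ne2, gxh5, g5, e2.
Count: 21.

21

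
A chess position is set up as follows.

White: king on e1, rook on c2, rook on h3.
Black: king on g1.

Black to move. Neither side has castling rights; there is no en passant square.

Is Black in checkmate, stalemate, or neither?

stalemate

Black to move; black king on g1.
In check: no.
King squares — f1: attacked by Ke1; h1: attacked by Rh3; f2: attacked by Ke1; g2: attacked by Rc2; h2: attacked by Rc2.
Legal moves for Black: none.
Not in check and no legal moves → stalemate.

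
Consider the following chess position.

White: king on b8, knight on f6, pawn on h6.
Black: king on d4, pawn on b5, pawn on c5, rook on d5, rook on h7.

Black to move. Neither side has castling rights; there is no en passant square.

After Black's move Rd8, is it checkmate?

After Rd8: white king on b8; in check: yes, from the black rook on d8.
King squares — a7: attacked by Rh7; b7: attacked by Rh7; c7: attacked by Rh7; a8: attacked by Rd8; c8: attacked by Rd8.
White has no legal moves → checkmate.

yes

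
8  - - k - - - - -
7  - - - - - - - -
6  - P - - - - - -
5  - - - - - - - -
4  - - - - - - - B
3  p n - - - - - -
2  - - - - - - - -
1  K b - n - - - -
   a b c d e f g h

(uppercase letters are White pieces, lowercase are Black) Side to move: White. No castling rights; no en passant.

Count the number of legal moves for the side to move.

White to move; king on a1.
In check: yes, from the black knight on b3.
Legal moves: Kxb1.
Count: 1.

1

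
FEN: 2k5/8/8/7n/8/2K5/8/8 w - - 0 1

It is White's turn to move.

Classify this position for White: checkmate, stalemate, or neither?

White to move; white king on c3.
In check: no.
Legal moves for White: Kd4, Kc4, Kb4, Kd3, Kb3, Kd2, Kc2, Kb2.
White has 8 legal moves and is not in check → neither.

neither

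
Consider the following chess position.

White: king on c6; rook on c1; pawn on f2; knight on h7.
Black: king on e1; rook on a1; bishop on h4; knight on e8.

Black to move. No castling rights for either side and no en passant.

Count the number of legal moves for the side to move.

Black to move; king on e1.
In check: yes, from the white rook on c1.
Legal moves: Kxf2, Ke2, Kd2, Rxc1+.
Count: 4.

4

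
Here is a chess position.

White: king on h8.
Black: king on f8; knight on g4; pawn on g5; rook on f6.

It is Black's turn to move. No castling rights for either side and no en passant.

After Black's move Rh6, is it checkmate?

After Rh6: white king on h8; in check: yes, from the black rook on h6.
King squares — g7: attacked by Kf8; h7: attacked by Rh6; g8: attacked by Kf8.
White has no legal moves → checkmate.

yes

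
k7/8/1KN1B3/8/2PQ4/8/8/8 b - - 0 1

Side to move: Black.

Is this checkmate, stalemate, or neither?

Black to move; black king on a8.
In check: no.
King squares — a7: attacked by Kb6; b7: attacked by Kb6; b8: attacked by Nc6.
Legal moves for Black: none.
Not in check and no legal moves → stalemate.

stalemate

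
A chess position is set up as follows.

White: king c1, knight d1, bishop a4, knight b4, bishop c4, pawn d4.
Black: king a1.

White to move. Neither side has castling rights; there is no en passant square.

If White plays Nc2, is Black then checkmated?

yes

After Nc2: black king on a1; in check: yes, from the white knight on c2.
King squares — b1: attacked by Kc1; a2: attacked by Bc4; b2: attacked by Kc1.
Black has no legal moves → checkmate.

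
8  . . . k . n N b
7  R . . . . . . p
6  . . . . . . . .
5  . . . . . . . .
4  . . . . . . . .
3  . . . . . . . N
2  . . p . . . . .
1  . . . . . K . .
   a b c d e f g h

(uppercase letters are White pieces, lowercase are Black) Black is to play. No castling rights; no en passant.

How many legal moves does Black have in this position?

Black to move; king on d8.
In check: no.
Legal moves: Bg7, Bf6, Be5, Bd4, Bc3, Bb2, Ba1, Nd7, Ng6, Ne6, Ke8, Kc8, h6, c1=Q+, c1=R+, c1=B, c1=N, h5.
Count: 18.

18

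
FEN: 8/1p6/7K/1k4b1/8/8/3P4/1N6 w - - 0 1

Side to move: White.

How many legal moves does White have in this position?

5

White to move; king on h6.
In check: yes, from the black bishop on g5.
Legal moves: Kh7, Kg7, Kg6, Kh5, Kxg5.
Count: 5.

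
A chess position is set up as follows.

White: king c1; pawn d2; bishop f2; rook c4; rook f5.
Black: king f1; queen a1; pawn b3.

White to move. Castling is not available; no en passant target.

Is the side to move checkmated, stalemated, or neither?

checkmate

White to move; white king on c1.
In check: yes, from the black queen on a1.
King squares — b1: attacked by Qa1; d1: attacked by Qa1; b2: attacked by Qa1; c2: attacked by Pb3; d2: own pawn.
Legal moves for White: none.
In check with no legal moves → checkmate.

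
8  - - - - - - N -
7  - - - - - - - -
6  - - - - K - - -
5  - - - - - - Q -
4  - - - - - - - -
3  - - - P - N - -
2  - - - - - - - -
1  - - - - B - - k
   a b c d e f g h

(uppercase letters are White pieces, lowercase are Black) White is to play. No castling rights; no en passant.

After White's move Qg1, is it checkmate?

yes

After Qg1: black king on h1; in check: yes, from the white queen on g1.
King squares — g1: attacked by Nf3; g2: attacked by Qg1; h2: attacked by Qg1.
Black has no legal moves → checkmate.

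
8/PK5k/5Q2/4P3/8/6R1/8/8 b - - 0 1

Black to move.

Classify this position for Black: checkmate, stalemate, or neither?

stalemate

Black to move; black king on h7.
In check: no.
King squares — g6: attacked by Rg3; h6: attacked by Qf6; g7: attacked by Rg3; g8: attacked by Rg3; h8: attacked by Qf6.
Legal moves for Black: none.
Not in check and no legal moves → stalemate.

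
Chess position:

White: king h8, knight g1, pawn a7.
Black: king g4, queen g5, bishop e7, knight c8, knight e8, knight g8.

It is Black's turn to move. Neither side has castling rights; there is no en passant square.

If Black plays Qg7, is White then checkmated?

yes

After Qg7: white king on h8; in check: yes, from the black queen on g7.
King squares — g7: attacked by Ne8; h7: attacked by Qg7; g8: attacked by Qg7.
White has no legal moves → checkmate.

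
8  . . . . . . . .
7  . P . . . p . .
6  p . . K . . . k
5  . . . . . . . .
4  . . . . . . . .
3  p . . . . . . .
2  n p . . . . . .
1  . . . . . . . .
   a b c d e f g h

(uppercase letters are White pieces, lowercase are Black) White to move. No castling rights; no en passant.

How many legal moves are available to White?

White to move; king on d6.
In check: no.
Legal moves: Ke7, Kd7, Kc7, Kc6, Ke5, Kd5, Kc5, b8=Q, b8=R, b8=B, b8=N.
Count: 11.

11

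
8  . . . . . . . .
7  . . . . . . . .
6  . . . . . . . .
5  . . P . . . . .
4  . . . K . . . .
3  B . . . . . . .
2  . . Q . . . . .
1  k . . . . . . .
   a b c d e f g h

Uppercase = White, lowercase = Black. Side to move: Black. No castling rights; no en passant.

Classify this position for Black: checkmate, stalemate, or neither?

Black to move; black king on a1.
In check: no.
King squares — b1: attacked by Qc2; a2: attacked by Qc2; b2: attacked by Qc2.
Legal moves for Black: none.
Not in check and no legal moves → stalemate.

stalemate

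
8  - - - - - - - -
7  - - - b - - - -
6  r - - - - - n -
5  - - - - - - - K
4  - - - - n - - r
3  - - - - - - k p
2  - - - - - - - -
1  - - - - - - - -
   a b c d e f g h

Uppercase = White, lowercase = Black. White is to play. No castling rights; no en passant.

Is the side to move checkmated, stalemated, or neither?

White to move; white king on h5.
In check: yes, from the black rook on h4.
King squares — g4: attacked by Kg3; h4: attacked by Kg3; g5: attacked by Ne4; g6: attacked by Ra6; h6: attacked by Rh4.
Legal moves for White: none.
In check with no legal moves → checkmate.

checkmate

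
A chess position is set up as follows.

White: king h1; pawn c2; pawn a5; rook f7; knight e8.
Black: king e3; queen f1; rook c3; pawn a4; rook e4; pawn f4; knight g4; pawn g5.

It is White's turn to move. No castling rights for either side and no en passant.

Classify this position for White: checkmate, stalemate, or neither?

checkmate

White to move; white king on h1.
In check: yes, from the black queen on f1.
King squares — g1: attacked by Qf1; g2: attacked by Qf1; h2: attacked by Ng4.
Legal moves for White: none.
In check with no legal moves → checkmate.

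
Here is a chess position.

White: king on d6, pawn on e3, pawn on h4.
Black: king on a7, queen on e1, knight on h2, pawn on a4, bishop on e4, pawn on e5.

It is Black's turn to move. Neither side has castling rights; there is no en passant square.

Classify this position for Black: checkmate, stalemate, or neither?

Black to move; black king on a7.
In check: no.
Legal moves for Black include: Kb8, Ka8, Kb7, Kb6, Ka6, Ba8, Bh7, Bb7, Bg6, Bc6, Bf5, Bd5, Bf3, Bd3, Bg2, Bc2, Bh1, Bb1, ... (list truncated; more exist).
Black has legal moves and is not in check → neither.

neither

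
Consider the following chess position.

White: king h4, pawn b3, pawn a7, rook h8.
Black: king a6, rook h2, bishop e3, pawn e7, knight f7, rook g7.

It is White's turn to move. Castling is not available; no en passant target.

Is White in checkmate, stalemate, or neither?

White to move; white king on h4.
In check: yes, from the black rook on h2.
King squares — g3: attacked by Rg7; h3: attacked by Rh2; g4: attacked by Rg7; g5: attacked by Be3; h5: attacked by Rh2.
Legal moves for White: none.
In check with no legal moves → checkmate.

checkmate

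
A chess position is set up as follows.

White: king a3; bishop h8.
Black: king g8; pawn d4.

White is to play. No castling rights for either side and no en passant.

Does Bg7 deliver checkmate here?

After Bg7: black king on g8; in check: no.
Black is not in check, so this cannot be checkmate.

no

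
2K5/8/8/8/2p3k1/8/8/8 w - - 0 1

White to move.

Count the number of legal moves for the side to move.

White to move; king on c8.
In check: no.
Legal moves: Kd8, Kb8, Kd7, Kc7, Kb7.
Count: 5.

5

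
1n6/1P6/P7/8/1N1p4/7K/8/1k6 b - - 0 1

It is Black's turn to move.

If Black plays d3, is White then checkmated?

After d3: white king on h3; in check: no.
White is not in check, so this cannot be checkmate.

no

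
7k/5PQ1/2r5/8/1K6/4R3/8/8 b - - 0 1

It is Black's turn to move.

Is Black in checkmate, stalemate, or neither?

Black to move; black king on h8.
In check: yes, from the white queen on g7.
Legal moves for Black: Kxg7.
Black is in check but has 1 legal move → neither.

neither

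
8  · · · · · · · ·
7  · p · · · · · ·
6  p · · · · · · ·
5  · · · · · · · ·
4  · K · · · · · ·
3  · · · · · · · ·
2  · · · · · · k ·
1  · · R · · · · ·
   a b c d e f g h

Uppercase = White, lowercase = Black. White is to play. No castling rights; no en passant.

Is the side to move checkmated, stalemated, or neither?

neither

White to move; white king on b4.
In check: no.
Legal moves for White include: Kc5, Ka5, Kc4, Ka4, Kc3, Kb3, Ka3, Rc8, Rc7, Rc6, Rc5, Rc4, Rc3, Rc2+, Rh1, Rg1+, Rf1, Re1, ... (list truncated; more exist).
White has legal moves and is not in check → neither.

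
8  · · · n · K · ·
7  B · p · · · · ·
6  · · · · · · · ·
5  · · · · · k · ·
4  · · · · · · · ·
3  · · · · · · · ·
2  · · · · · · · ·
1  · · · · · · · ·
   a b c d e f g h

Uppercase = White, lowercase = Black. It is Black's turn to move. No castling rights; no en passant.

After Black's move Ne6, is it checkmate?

no

After Ne6: white king on f8; in check: yes, from the black knight on e6.
White has 4 legal replies: Kg8, Ke8, Kf7, Ke7.
In check but a legal move exists → not checkmate.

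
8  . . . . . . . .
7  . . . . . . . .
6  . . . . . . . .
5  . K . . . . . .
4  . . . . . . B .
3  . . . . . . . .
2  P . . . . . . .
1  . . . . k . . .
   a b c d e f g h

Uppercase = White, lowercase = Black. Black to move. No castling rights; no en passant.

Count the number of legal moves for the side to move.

Black to move; king on e1.
In check: no.
Legal moves: Kf2, Kd2, Kf1.
Count: 3.

3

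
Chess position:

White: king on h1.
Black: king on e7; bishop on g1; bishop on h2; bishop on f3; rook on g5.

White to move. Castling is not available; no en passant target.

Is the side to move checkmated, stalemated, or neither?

checkmate

White to move; white king on h1.
In check: yes, from the black bishop on f3.
King squares — g1: attacked by Bh2; g2: attacked by Bf3; h2: attacked by Bg1.
Legal moves for White: none.
In check with no legal moves → checkmate.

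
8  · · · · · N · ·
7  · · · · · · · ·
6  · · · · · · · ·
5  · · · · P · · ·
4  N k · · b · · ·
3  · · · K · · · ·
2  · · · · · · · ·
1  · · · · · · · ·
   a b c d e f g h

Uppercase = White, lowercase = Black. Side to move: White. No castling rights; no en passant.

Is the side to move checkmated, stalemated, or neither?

White to move; white king on d3.
In check: yes, from the black bishop on e4.
King squares — c2: attacked by Be4; d2: available; e2: available; c3: attacked by Kb4; e3: available; c4: attacked by Kb4; d4: available; e4: available.
Legal moves for White: Kxe4, Kd4, Ke3, Ke2, Kd2.
White is in check but has 5 legal moves → neither.

neither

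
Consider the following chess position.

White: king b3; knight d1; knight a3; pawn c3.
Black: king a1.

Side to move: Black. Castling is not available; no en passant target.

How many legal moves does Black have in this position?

0

Black to move; king on a1.
In check: no.
Legal moves: none.
Count: 0.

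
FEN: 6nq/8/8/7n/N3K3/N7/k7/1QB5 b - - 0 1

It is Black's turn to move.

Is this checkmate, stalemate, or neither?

Black to move; black king on a2.
In check: yes, from the white queen on b1.
King squares — a1: attacked by Qb1; b1: attacked by Na3; b2: attacked by Qb1; a3: attacked by Bc1; b3: attacked by Qb1.
Legal moves for Black: none.
In check with no legal moves → checkmate.

checkmate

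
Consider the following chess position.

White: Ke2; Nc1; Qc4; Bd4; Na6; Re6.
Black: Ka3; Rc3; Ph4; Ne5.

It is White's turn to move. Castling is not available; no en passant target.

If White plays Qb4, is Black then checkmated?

yes

After Qb4: black king on a3; in check: yes, from the white queen on b4.
King squares — a2: attacked by Nc1; b2: attacked by Qb4; b3: attacked by Nc1; a4: attacked by Qb4; b4: attacked by Na6.
Black has no legal moves → checkmate.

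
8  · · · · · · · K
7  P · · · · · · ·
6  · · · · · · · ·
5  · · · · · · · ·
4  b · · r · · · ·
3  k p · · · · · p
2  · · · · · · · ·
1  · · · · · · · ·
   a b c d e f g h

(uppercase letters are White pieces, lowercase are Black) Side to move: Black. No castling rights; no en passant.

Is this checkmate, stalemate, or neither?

neither

Black to move; black king on a3.
In check: no.
Legal moves for Black include: Rd8+, Rd7, Rd6, Rd5, Rh4+, Rg4, Rf4, Re4, Rc4, Rb4, Rd3, Rd2, Rd1, Be8, Bd7, Bc6, Bb5, Kb4, ... (list truncated; more exist).
Black has legal moves and is not in check → neither.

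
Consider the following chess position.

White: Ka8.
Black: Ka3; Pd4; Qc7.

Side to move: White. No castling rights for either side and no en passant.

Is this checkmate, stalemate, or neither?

White to move; white king on a8.
In check: no.
King squares — a7: attacked by Qc7; b7: attacked by Qc7; b8: attacked by Qc7.
Legal moves for White: none.
Not in check and no legal moves → stalemate.

stalemate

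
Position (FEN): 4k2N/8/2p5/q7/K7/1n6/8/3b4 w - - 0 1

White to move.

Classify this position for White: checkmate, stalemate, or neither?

checkmate

White to move; white king on a4.
In check: yes, from the black queen on a5.
King squares — a3: attacked by Qa5; b3: attacked by Bd1; b4: attacked by Qa5; a5: attacked by Nb3; b5: attacked by Qa5.
Legal moves for White: none.
In check with no legal moves → checkmate.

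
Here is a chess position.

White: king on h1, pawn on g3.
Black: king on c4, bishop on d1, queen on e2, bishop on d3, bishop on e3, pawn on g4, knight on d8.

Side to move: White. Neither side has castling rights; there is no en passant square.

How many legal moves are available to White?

White to move; king on h1.
In check: no.
Legal moves: none.
Count: 0.

0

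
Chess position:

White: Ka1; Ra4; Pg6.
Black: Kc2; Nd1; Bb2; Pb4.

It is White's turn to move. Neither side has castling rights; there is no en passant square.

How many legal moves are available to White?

White to move; king on a1.
In check: yes, from the black bishop on b2.
Legal moves: Ka2.
Count: 1.

1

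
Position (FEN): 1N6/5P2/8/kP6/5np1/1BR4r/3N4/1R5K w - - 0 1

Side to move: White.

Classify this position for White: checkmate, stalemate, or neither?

White to move; white king on h1.
In check: yes, from the black rook on h3.
Legal moves for White: Kg1, Rxh3.
White is in check but has 2 legal moves → neither.

neither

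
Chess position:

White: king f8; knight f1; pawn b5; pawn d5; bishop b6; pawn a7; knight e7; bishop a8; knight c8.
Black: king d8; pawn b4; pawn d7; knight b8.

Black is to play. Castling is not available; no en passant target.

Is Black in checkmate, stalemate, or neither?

checkmate

Black to move; black king on d8.
In check: yes, from the white bishop on b6.
King squares — c7: attacked by Bb6; d7: own pawn; e7: attacked by Nc8; c8: attacked by Ne7; e8: attacked by Kf8.
Legal moves for Black: none.
In check with no legal moves → checkmate.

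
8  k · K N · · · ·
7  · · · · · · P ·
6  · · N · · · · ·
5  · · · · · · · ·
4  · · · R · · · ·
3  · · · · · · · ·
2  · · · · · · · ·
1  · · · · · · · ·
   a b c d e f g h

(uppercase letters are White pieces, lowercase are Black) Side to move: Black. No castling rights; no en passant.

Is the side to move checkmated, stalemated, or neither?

Black to move; black king on a8.
In check: no.
King squares — a7: attacked by Nc6; b7: attacked by Kc8; b8: attacked by Nc6.
Legal moves for Black: none.
Not in check and no legal moves → stalemate.

stalemate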